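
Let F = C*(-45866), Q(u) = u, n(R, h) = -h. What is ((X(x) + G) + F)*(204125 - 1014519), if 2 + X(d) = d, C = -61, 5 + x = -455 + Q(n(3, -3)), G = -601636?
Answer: -1779407228014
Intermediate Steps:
x = -457 (x = -5 + (-455 - 1*(-3)) = -5 + (-455 + 3) = -5 - 452 = -457)
X(d) = -2 + d
F = 2797826 (F = -61*(-45866) = 2797826)
((X(x) + G) + F)*(204125 - 1014519) = (((-2 - 457) - 601636) + 2797826)*(204125 - 1014519) = ((-459 - 601636) + 2797826)*(-810394) = (-602095 + 2797826)*(-810394) = 2195731*(-810394) = -1779407228014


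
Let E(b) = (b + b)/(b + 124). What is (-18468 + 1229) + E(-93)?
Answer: -17245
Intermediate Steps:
E(b) = 2*b/(124 + b) (E(b) = (2*b)/(124 + b) = 2*b/(124 + b))
(-18468 + 1229) + E(-93) = (-18468 + 1229) + 2*(-93)/(124 - 93) = -17239 + 2*(-93)/31 = -17239 + 2*(-93)*(1/31) = -17239 - 6 = -17245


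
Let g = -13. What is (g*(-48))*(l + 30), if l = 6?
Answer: 22464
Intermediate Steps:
(g*(-48))*(l + 30) = (-13*(-48))*(6 + 30) = 624*36 = 22464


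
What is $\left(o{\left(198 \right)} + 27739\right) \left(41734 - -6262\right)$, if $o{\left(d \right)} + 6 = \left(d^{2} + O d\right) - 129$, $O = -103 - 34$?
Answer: $1904577272$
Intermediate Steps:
$O = -137$
$o{\left(d \right)} = -135 + d^{2} - 137 d$ ($o{\left(d \right)} = -6 - \left(129 - d^{2} + 137 d\right) = -135 + d^{2} - 137 d$)
$\left(o{\left(198 \right)} + 27739\right) \left(41734 - -6262\right) = \left(\left(-135 + 198^{2} - 27126\right) + 27739\right) \left(41734 - -6262\right) = \left(\left(-135 + 39204 - 27126\right) + 27739\right) \left(41734 + \left(-1422 + 7684\right)\right) = \left(11943 + 27739\right) \left(41734 + 6262\right) = 39682 \cdot 47996 = 1904577272$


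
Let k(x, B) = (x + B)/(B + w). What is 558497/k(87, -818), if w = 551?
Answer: 149118699/731 ≈ 2.0399e+5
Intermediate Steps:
k(x, B) = (B + x)/(551 + B) (k(x, B) = (x + B)/(B + 551) = (B + x)/(551 + B))
558497/k(87, -818) = 558497/(((-818 + 87)/(551 - 818))) = 558497/((-731/(-267))) = 558497/((-1/267*(-731))) = 558497/(731/267) = 558497*(267/731) = 149118699/731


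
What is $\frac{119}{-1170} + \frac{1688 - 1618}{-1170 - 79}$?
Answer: $- \frac{230531}{1461330} \approx -0.15775$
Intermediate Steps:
$\frac{119}{-1170} + \frac{1688 - 1618}{-1170 - 79} = 119 \left(- \frac{1}{1170}\right) + \frac{70}{-1249} = - \frac{119}{1170} + 70 \left(- \frac{1}{1249}\right) = - \frac{119}{1170} - \frac{70}{1249} = - \frac{230531}{1461330}$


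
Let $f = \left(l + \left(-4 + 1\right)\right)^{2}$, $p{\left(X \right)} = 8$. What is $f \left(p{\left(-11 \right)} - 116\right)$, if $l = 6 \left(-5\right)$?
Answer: $-117612$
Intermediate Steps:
$l = -30$
$f = 1089$ ($f = \left(-30 + \left(-4 + 1\right)\right)^{2} = \left(-30 - 3\right)^{2} = \left(-33\right)^{2} = 1089$)
$f \left(p{\left(-11 \right)} - 116\right) = 1089 \left(8 - 116\right) = 1089 \left(-108\right) = -117612$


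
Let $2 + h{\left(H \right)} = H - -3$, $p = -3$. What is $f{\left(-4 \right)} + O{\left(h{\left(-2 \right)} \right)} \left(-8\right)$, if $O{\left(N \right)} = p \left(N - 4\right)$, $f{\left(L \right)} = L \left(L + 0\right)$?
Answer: $-104$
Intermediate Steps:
$f{\left(L \right)} = L^{2}$ ($f{\left(L \right)} = L L = L^{2}$)
$h{\left(H \right)} = 1 + H$ ($h{\left(H \right)} = -2 + \left(H - -3\right) = -2 + \left(H + 3\right) = -2 + \left(3 + H\right) = 1 + H$)
$O{\left(N \right)} = 12 - 3 N$ ($O{\left(N \right)} = - 3 \left(N - 4\right) = - 3 \left(-4 + N\right) = 12 - 3 N$)
$f{\left(-4 \right)} + O{\left(h{\left(-2 \right)} \right)} \left(-8\right) = \left(-4\right)^{2} + \left(12 - 3 \left(1 - 2\right)\right) \left(-8\right) = 16 + \left(12 - -3\right) \left(-8\right) = 16 + \left(12 + 3\right) \left(-8\right) = 16 + 15 \left(-8\right) = 16 - 120 = -104$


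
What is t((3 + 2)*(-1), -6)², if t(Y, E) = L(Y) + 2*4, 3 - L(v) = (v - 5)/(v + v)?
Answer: 100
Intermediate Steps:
L(v) = 3 - (-5 + v)/(2*v) (L(v) = 3 - (v - 5)/(v + v) = 3 - (-5 + v)/(2*v))
t(Y, E) = 8 + 5*(1 + Y)/(2*Y) (t(Y, E) = 5*(1 + Y)/(2*Y) + 2*4 = 5*(1 + Y)/(2*Y) + 8 = 8 + 5*(1 + Y)/(2*Y))
t((3 + 2)*(-1), -6)² = ((5 + 21*((3 + 2)*(-1)))/(2*(((3 + 2)*(-1)))))² = ((5 + 21*(5*(-1)))/(2*((5*(-1)))))² = ((½)*(5 + 21*(-5))/(-5))² = ((½)*(-⅕)*(5 - 105))² = ((½)*(-⅕)*(-100))² = 10² = 100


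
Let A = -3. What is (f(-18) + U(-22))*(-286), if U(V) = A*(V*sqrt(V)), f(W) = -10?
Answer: 2860 - 18876*I*sqrt(22) ≈ 2860.0 - 88536.0*I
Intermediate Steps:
U(V) = -3*V**(3/2) (U(V) = -3*V*sqrt(V) = -3*V**(3/2))
(f(-18) + U(-22))*(-286) = (-10 - (-66)*I*sqrt(22))*(-286) = (-10 + 66*I*sqrt(22))*(-286) = 2860 - 18876*I*sqrt(22)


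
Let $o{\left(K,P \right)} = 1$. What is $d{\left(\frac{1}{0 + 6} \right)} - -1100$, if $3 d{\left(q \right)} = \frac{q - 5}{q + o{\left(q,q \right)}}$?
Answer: $\frac{23071}{21} \approx 1098.6$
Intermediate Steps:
$d{\left(q \right)} = \frac{-5 + q}{3 \left(1 + q\right)}$ ($d{\left(q \right)} = \frac{\left(q - 5\right) \frac{1}{q + 1}}{3} = \frac{\left(-5 + q\right) \frac{1}{1 + q}}{3} = \frac{\frac{1}{1 + q} \left(-5 + q\right)}{3} = \frac{-5 + q}{3 \left(1 + q\right)}$)
$d{\left(\frac{1}{0 + 6} \right)} - -1100 = \frac{-5 + \frac{1}{0 + 6}}{3 \left(1 + \frac{1}{0 + 6}\right)} - -1100 = \frac{-5 + \frac{1}{6}}{3 \left(1 + \frac{1}{6}\right)} + 1100 = \frac{1}{3} \frac{1}{\frac{7}{6}} \left(- \frac{29}{6}\right) + 1100 = \frac{1}{3} \cdot \frac{6}{7} \left(- \frac{29}{6}\right) + 1100 = - \frac{29}{21} + 1100 = \frac{23071}{21}$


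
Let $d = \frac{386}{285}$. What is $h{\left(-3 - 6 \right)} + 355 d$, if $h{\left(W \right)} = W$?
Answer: $\frac{26893}{57} \approx 471.81$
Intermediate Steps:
$d = \frac{386}{285}$ ($d = 386 \cdot \frac{1}{285} = \frac{386}{285} \approx 1.3544$)
$h{\left(-3 - 6 \right)} + 355 d = \left(-3 - 6\right) + 355 \cdot \frac{386}{285} = -9 + \frac{27406}{57} = \frac{26893}{57}$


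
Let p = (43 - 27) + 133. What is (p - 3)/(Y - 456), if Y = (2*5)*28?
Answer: -73/88 ≈ -0.82955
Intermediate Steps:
p = 149 (p = 16 + 133 = 149)
Y = 280 (Y = 10*28 = 280)
(p - 3)/(Y - 456) = (149 - 3)/(280 - 456) = 146/(-176) = 146*(-1/176) = -73/88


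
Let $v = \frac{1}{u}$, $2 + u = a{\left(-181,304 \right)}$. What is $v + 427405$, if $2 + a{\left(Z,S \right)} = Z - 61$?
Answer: $\frac{105141629}{246} \approx 4.2741 \cdot 10^{5}$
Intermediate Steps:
$a{\left(Z,S \right)} = -63 + Z$ ($a{\left(Z,S \right)} = -2 + \left(Z - 61\right) = -2 + \left(-61 + Z\right) = -63 + Z$)
$u = -246$ ($u = -2 - 244 = -246$)
$v = - \frac{1}{246}$ ($v = \frac{1}{-246} = - \frac{1}{246} \approx -0.004065$)
$v + 427405 = - \frac{1}{246} + 427405 = \frac{105141629}{246}$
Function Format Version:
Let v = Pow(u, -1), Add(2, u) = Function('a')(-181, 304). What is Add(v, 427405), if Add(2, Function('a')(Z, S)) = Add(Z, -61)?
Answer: Rational(105141629, 246) ≈ 4.2741e+5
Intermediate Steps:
Function('a')(Z, S) = Add(-63, Z) (Function('a')(Z, S) = Add(-2, Add(Z, -61)) = Add(-2, Add(-61, Z)) = Add(-63, Z))
u = -246 (u = Add(-2, Add(-63, -181)) = Add(-2, -244) = -246)
v = Rational(-1, 246) (v = Pow(-246, -1) = Rational(-1, 246) ≈ -0.0040650)
Add(v, 427405) = Add(Rational(-1, 246), 427405) = Rational(105141629, 246)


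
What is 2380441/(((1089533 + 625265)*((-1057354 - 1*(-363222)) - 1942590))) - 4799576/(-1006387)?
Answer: 21701019449764369189/4550324085280840372 ≈ 4.7691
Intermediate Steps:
2380441/(((1089533 + 625265)*((-1057354 - 1*(-363222)) - 1942590))) - 4799576/(-1006387) = 2380441/((1714798*((-1057354 + 363222) - 1942590))) - 4799576*(-1/1006387) = 2380441/((1714798*(-694132 - 1942590))) + 4799576/1006387 = 2380441/((1714798*(-2636722))) + 4799576/1006387 = 2380441/(-4521445612156) + 4799576/1006387 = 2380441*(-1/4521445612156) + 4799576/1006387 = -2380441/4521445612156 + 4799576/1006387 = 21701019449764369189/4550324085280840372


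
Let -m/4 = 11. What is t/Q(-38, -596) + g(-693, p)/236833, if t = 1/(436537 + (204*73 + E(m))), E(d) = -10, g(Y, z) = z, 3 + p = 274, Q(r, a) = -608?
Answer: 74379168959/65001836944416 ≈ 0.0011443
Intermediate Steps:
p = 271 (p = -3 + 274 = 271)
m = -44 (m = -4*11 = -44)
t = 1/451419 (t = 1/(436537 + (204*73 - 10)) = 1/(436537 + (14892 - 10)) = 1/(436537 + 14882) = 1/451419 ≈ 2.2152e-6)
t/Q(-38, -596) + g(-693, p)/236833 = (1/451419)/(-608) + 271/236833 = (1/451419)*(-1/608) + 271*(1/236833) = -1/274462752 + 271/236833 = 74379168959/65001836944416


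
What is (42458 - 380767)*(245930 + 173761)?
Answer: -141985242519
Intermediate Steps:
(42458 - 380767)*(245930 + 173761) = -338309*419691 = -141985242519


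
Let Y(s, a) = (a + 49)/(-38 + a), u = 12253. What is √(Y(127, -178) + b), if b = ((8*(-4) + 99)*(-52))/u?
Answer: √6764415686/147036 ≈ 0.55936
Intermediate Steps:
Y(s, a) = (49 + a)/(-38 + a)
b = -3484/12253 (b = ((8*(-4) + 99)*(-52))/12253 = ((-32 + 99)*(-52))*(1/12253) = (67*(-52))*(1/12253) = -3484*1/12253 = -3484/12253 ≈ -0.28434)
√(Y(127, -178) + b) = √((49 - 178)/(-38 - 178) - 3484/12253) = √(-129/(-216) - 3484/12253) = √(-1/216*(-129) - 3484/12253) = √(43/72 - 3484/12253) = √(276031/882216) = √6764415686/147036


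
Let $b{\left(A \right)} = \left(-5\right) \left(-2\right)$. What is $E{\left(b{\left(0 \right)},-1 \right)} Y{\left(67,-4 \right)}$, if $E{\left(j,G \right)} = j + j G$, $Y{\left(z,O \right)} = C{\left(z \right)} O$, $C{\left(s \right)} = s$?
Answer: $0$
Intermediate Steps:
$b{\left(A \right)} = 10$
$Y{\left(z,O \right)} = O z$ ($Y{\left(z,O \right)} = z O = O z$)
$E{\left(j,G \right)} = j + G j$
$E{\left(b{\left(0 \right)},-1 \right)} Y{\left(67,-4 \right)} = 10 \left(1 - 1\right) \left(\left(-4\right) 67\right) = 10 \cdot 0 \left(-268\right) = 0 \left(-268\right) = 0$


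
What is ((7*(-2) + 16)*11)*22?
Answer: 484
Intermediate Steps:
((7*(-2) + 16)*11)*22 = ((-14 + 16)*11)*22 = (2*11)*22 = 22*22 = 484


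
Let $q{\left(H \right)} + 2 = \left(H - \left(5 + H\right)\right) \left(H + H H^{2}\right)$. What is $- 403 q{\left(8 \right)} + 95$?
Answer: $1048701$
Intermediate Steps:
$q{\left(H \right)} = -2 - 5 H - 5 H^{3}$ ($q{\left(H \right)} = -2 + \left(H - \left(5 + H\right)\right) \left(H + H H^{2}\right) = -2 - 5 \left(H + H^{3}\right) = -2 - \left(5 H + 5 H^{3}\right) = -2 - 5 H - 5 H^{3}$)
$- 403 q{\left(8 \right)} + 95 = - 403 \left(-2 - 40 - 5 \cdot 8^{3}\right) + 95 = - 403 \left(-2 - 40 - 2560\right) + 95 = \left(-403\right) \left(-2602\right) + 95 = 1048606 + 95 = 1048701$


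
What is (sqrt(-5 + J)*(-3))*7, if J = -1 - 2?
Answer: -42*I*sqrt(2) ≈ -59.397*I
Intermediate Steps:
J = -3
(sqrt(-5 + J)*(-3))*7 = (sqrt(-5 - 3)*(-3))*7 = (sqrt(-8)*(-3))*7 = ((2*I*sqrt(2))*(-3))*7 = -6*I*sqrt(2)*7 = -42*I*sqrt(2)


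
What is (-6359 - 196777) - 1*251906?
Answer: -455042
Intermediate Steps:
(-6359 - 196777) - 1*251906 = -203136 - 251906 = -455042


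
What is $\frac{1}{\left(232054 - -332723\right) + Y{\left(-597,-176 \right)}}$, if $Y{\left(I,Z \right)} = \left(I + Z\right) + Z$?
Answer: $\frac{1}{563828} \approx 1.7736 \cdot 10^{-6}$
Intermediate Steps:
$Y{\left(I,Z \right)} = I + 2 Z$
$\frac{1}{\left(232054 - -332723\right) + Y{\left(-597,-176 \right)}} = \frac{1}{\left(232054 - -332723\right) + \left(-597 + 2 \left(-176\right)\right)} = \frac{1}{\left(232054 + 332723\right) - 949} = \frac{1}{564777 - 949} = \frac{1}{563828}$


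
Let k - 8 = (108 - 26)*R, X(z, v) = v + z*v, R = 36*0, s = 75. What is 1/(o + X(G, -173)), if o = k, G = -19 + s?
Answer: -1/9853 ≈ -0.00010149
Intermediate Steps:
R = 0
G = 56 (G = -19 + 75 = 56)
X(z, v) = v + v*z
k = 8 (k = 8 + (108 - 26)*0 = 8 + 82*0 = 8 + 0 = 8)
o = 8
1/(o + X(G, -173)) = 1/(8 - 173*(1 + 56)) = 1/(8 - 173*57) = 1/(8 - 9861) = 1/(-9853) = -1/9853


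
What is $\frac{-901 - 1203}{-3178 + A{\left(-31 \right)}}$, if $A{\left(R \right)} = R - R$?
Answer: $\frac{1052}{1589} \approx 0.66205$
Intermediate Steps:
$A{\left(R \right)} = 0$
$\frac{-901 - 1203}{-3178 + A{\left(-31 \right)}} = \frac{-901 - 1203}{-3178 + 0} = - \frac{2104}{-3178} = \left(-2104\right) \left(- \frac{1}{3178}\right) = \frac{1052}{1589}$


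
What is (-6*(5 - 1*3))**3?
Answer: -1728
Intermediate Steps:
(-6*(5 - 1*3))**3 = (-6*(5 - 3))**3 = (-6*2)**3 = (-12)**3 = -1728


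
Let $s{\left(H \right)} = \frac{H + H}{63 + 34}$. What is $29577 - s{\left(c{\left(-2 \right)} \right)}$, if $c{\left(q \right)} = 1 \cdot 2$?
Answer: $\frac{2868965}{97} \approx 29577.0$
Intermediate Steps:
$c{\left(q \right)} = 2$
$s{\left(H \right)} = \frac{2 H}{97}$
$29577 - s{\left(c{\left(-2 \right)} \right)} = 29577 - \frac{2}{97} \cdot 2 = 29577 - \frac{4}{97} = \frac{2868965}{97}$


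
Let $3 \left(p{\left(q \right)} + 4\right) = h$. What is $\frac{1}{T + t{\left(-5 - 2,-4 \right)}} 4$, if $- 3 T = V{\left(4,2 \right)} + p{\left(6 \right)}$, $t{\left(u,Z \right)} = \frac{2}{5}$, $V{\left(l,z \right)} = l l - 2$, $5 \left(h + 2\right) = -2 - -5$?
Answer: $- \frac{36}{25} \approx -1.44$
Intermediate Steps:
$h = - \frac{7}{5}$ ($h = -2 + \frac{-2 - -5}{5} = -2 + \frac{-2 + 5}{5} = -2 + \frac{1}{5} \cdot 3 = -2 + \frac{3}{5} = - \frac{7}{5} \approx -1.4$)
$V{\left(l,z \right)} = -2 + l^{2}$ ($V{\left(l,z \right)} = l^{2} - 2 = -2 + l^{2}$)
$p{\left(q \right)} = - \frac{67}{15}$ ($p{\left(q \right)} = -4 + \frac{1}{3} \left(- \frac{7}{5}\right) = -4 - \frac{7}{15} = - \frac{67}{15}$)
$t{\left(u,Z \right)} = \frac{2}{5}$ ($t{\left(u,Z \right)} = 2 \cdot \frac{1}{5} = \frac{2}{5}$)
$T = - \frac{143}{45}$ ($T = - \frac{\left(-2 + 4^{2}\right) - \frac{67}{15}}{3} = - \frac{\left(-2 + 16\right) - \frac{67}{15}}{3} = - \frac{14 - \frac{67}{15}}{3} = \left(- \frac{1}{3}\right) \frac{143}{15} = - \frac{143}{45} \approx -3.1778$)
$\frac{1}{T + t{\left(-5 - 2,-4 \right)}} 4 = \frac{1}{- \frac{143}{45} + \frac{2}{5}} \cdot 4 = \frac{1}{- \frac{25}{9}} \cdot 4 = \left(- \frac{9}{25}\right) 4 = - \frac{36}{25}$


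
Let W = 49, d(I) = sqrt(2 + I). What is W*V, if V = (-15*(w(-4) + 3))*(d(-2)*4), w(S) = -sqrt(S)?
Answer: 0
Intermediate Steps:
V = 0 (V = (-15*(-sqrt(-4) + 3))*(sqrt(2 - 2)*4) = (-15*(-2*I + 3))*(sqrt(0)*4) = (-15*(-2*I + 3))*(0*4) = -15*(3 - 2*I)*0 = -3*(15 - 10*I)*0 = (-45 + 30*I)*0 = 0)
W*V = 49*0 = 0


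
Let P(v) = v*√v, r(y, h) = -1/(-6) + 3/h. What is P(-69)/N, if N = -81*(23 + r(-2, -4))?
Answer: 92*I*√69/2421 ≈ 0.31566*I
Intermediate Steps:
r(y, h) = ⅙ + 3/h (r(y, h) = -1*(-⅙) + 3/h = ⅙ + 3/h)
P(v) = v^(3/2)
N = -7263/4 (N = -81*(23 + (⅙)*(18 - 4)/(-4)) = -81*(23 + (⅙)*(-¼)*14) = -81*(23 - 7/12) = -81*269/12 = -7263/4 ≈ -1815.8)
P(-69)/N = (-69)^(3/2)/(-7263/4) = -69*I*√69*(-4/7263) = 92*I*√69/2421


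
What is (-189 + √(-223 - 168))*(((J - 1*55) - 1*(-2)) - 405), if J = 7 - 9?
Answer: 86940 - 460*I*√391 ≈ 86940.0 - 9095.9*I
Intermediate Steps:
J = -2 (J = 7 - 1*9 = 7 - 9 = -2)
(-189 + √(-223 - 168))*(((J - 1*55) - 1*(-2)) - 405) = (-189 + √(-223 - 168))*(((-2 - 1*55) - 1*(-2)) - 405) = (-189 + √(-391))*(((-2 - 55) + 2) - 405) = (-189 + I*√391)*((-57 + 2) - 405) = (-189 + I*√391)*(-55 - 405) = (-189 + I*√391)*(-460) = 86940 - 460*I*√391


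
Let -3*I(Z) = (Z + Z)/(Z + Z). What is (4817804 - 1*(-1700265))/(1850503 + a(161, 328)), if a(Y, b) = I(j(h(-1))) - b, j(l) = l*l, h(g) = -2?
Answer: 19554207/5550524 ≈ 3.5229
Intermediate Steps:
j(l) = l²
I(Z) = -⅓ (I(Z) = -(Z + Z)/(3*(Z + Z)) = -2*Z/(3*(2*Z)) = -2*Z*1/(2*Z)/3 = -⅓*1 = -⅓)
a(Y, b) = -⅓ - b
(4817804 - 1*(-1700265))/(1850503 + a(161, 328)) = (4817804 - 1*(-1700265))/(1850503 + (-⅓ - 1*328)) = (4817804 + 1700265)/(1850503 + (-⅓ - 328)) = 6518069/(1850503 - 985/3) = 6518069/(5550524/3) = 6518069*(3/5550524) = 19554207/5550524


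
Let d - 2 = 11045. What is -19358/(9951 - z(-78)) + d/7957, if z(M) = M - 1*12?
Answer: -43108679/79896237 ≈ -0.53956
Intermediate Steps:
d = 11047 (d = 2 + 11045 = 11047)
z(M) = -12 + M (z(M) = M - 12 = -12 + M)
-19358/(9951 - z(-78)) + d/7957 = -19358/(9951 - (-12 - 78)) + 11047/7957 = -19358/(9951 - 1*(-90)) + 11047*(1/7957) = -19358/(9951 + 90) + 11047/7957 = -19358/10041 + 11047/7957 = -43108679/79896237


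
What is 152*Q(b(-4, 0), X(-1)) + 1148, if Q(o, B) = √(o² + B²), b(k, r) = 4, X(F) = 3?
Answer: 1908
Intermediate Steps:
Q(o, B) = √(B² + o²)
152*Q(b(-4, 0), X(-1)) + 1148 = 152*√(3² + 4²) + 1148 = 152*√(9 + 16) + 1148 = 152*√25 + 1148 = 152*5 + 1148 = 760 + 1148 = 1908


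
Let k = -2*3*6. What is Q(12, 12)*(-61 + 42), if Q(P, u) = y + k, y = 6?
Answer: 570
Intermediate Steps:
k = -36 (k = -6*6 = -36)
Q(P, u) = -30 (Q(P, u) = 6 - 36 = -30)
Q(12, 12)*(-61 + 42) = -30*(-61 + 42) = -30*(-19) = 570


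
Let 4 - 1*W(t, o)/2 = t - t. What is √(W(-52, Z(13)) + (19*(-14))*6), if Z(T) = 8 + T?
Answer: 2*I*√397 ≈ 39.85*I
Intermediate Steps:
W(t, o) = 8 (W(t, o) = 8 - 2*(t - t) = 8 - 2*0 = 8 + 0 = 8)
√(W(-52, Z(13)) + (19*(-14))*6) = √(8 + (19*(-14))*6) = √(8 - 266*6) = √(8 - 1596) = √(-1588) = 2*I*√397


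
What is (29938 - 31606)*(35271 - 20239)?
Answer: -25073376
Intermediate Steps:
(29938 - 31606)*(35271 - 20239) = -1668*15032 = -25073376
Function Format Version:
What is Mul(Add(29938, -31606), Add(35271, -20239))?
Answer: -25073376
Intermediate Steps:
Mul(Add(29938, -31606), Add(35271, -20239)) = Mul(-1668, 15032) = -25073376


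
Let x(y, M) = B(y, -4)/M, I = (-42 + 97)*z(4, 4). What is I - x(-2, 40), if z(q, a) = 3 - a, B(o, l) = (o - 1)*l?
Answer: -553/10 ≈ -55.300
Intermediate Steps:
B(o, l) = l*(-1 + o) (B(o, l) = (-1 + o)*l = l*(-1 + o))
I = -55 (I = (-42 + 97)*(3 - 1*4) = 55*(3 - 4) = 55*(-1) = -55)
x(y, M) = (4 - 4*y)/M (x(y, M) = (-4*(-1 + y))/M = (4 - 4*y)/M)
I - x(-2, 40) = -55 - 4*(1 - 1*(-2))/40 = -55 - 4*(1 + 2)/40 = -55 - 4*3/40 = -55 - 1*3/10 = -55 - 3/10 = -553/10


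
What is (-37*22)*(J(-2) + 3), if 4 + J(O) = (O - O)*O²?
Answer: 814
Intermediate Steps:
J(O) = -4 (J(O) = -4 + (O - O)*O² = -4 + 0*O² = -4 + 0 = -4)
(-37*22)*(J(-2) + 3) = (-37*22)*(-4 + 3) = -814*(-1) = 814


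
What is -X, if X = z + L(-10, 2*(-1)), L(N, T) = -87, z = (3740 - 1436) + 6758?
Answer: -8975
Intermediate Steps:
z = 9062 (z = 2304 + 6758 = 9062)
X = 8975 (X = 9062 - 87 = 8975)
-X = -1*8975 = -8975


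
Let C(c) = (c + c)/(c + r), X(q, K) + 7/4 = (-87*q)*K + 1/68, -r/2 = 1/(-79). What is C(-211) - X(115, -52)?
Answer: -294817779435/566678 ≈ -5.2026e+5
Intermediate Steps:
r = 2/79 (r = -2/(-79) = -2*(-1/79) = 2/79 ≈ 0.025316)
X(q, K) = -59/34 - 87*K*q (X(q, K) = -7/4 + ((-87*q)*K + 1/68) = -7/4 + (-87*K*q + 1/68) = -7/4 + (1/68 - 87*K*q) = -59/34 - 87*K*q)
C(c) = 2*c/(2/79 + c) (C(c) = (c + c)/(c + 2/79) = (2*c)/(2/79 + c) = 2*c/(2/79 + c))
C(-211) - X(115, -52) = 158*(-211)/(2 + 79*(-211)) - (-59/34 - 87*(-52)*115) = 158*(-211)/(2 - 16669) - (-59/34 + 520260) = 158*(-211)/(-16667) - 1*17688781/34 = 158*(-211)*(-1/16667) - 17688781/34 = 33338/16667 - 17688781/34 = -294817779435/566678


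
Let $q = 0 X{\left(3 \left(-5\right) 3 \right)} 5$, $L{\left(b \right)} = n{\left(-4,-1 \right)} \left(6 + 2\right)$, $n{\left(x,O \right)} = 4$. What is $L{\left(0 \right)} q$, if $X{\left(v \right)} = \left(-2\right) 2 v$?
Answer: $0$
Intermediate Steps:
$X{\left(v \right)} = - 4 v$
$L{\left(b \right)} = 32$ ($L{\left(b \right)} = 4 \left(6 + 2\right) = 4 \cdot 8 = 32$)
$q = 0$ ($q = 0 \left(- 4 \cdot 3 \left(-5\right) 3\right) 5 = 0 \left(- 4 \left(\left(-15\right) 3\right)\right) 5 = 0 \left(\left(-4\right) \left(-45\right)\right) 5 = 0 \cdot 180 \cdot 5 = 0 \cdot 5 = 0$)
$L{\left(0 \right)} q = 32 \cdot 0 = 0$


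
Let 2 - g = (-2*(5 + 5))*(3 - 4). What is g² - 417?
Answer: -93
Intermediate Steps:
g = -18 (g = 2 - (-2*(5 + 5))*(3 - 4) = 2 - (-2*10)*(-1) = 2 - (-20)*(-1) = 2 - 1*20 = 2 - 20 = -18)
g² - 417 = (-18)² - 417 = 324 - 417 = -93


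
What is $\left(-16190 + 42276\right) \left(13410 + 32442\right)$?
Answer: $1196095272$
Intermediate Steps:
$\left(-16190 + 42276\right) \left(13410 + 32442\right) = 26086 \cdot 45852 = 1196095272$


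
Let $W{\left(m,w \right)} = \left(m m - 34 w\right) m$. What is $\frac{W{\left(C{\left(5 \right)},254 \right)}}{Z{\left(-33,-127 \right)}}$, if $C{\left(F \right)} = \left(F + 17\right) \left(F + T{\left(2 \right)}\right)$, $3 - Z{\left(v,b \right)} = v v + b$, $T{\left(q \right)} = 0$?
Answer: $- \frac{381040}{959} \approx -397.33$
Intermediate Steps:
$Z{\left(v,b \right)} = 3 - b - v^{2}$ ($Z{\left(v,b \right)} = 3 - \left(v v + b\right) = 3 - \left(v^{2} + b\right) = 3 - \left(b + v^{2}\right) = 3 - b - v^{2}$)
$C{\left(F \right)} = F \left(17 + F\right)$ ($C{\left(F \right)} = \left(F + 17\right) \left(F + 0\right) = \left(17 + F\right) F = F \left(17 + F\right)$)
$W{\left(m,w \right)} = m \left(m^{2} - 34 w\right)$ ($W{\left(m,w \right)} = \left(m^{2} - 34 w\right) m = m \left(m^{2} - 34 w\right)$)
$\frac{W{\left(C{\left(5 \right)},254 \right)}}{Z{\left(-33,-127 \right)}} = \frac{5 \left(17 + 5\right) \left(\left(5 \left(17 + 5\right)\right)^{2} - 8636\right)}{3 - -127 - \left(-33\right)^{2}} = \frac{5 \cdot 22 \left(\left(5 \cdot 22\right)^{2} - 8636\right)}{3 + 127 - 1089} = \frac{110 \left(110^{2} - 8636\right)}{3 + 127 - 1089} = \frac{110 \left(12100 - 8636\right)}{-959} = 110 \cdot 3464 \left(- \frac{1}{959}\right) = 381040 \left(- \frac{1}{959}\right) = - \frac{381040}{959}$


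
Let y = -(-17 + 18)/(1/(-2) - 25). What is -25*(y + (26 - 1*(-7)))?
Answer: -42125/51 ≈ -825.98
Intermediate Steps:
y = 2/51 (y = -1/(-½ - 25) = -1/(-51/2) = -(-2)/51 = -1*(-2/51) = 2/51 ≈ 0.039216)
-25*(y + (26 - 1*(-7))) = -25*(2/51 + (26 - 1*(-7))) = -25*(2/51 + (26 + 7)) = -25*(2/51 + 33) = -25*1685/51 = -42125/51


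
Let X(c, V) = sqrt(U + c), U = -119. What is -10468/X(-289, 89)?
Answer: 2617*I*sqrt(102)/51 ≈ 518.24*I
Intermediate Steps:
X(c, V) = sqrt(-119 + c)
-10468/X(-289, 89) = -10468/sqrt(-119 - 289) = -10468*(-I*sqrt(102)/204) = -(-2617)*I*sqrt(102)/51 = 2617*I*sqrt(102)/51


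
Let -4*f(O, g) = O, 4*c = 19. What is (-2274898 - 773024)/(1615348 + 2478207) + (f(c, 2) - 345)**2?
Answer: 125591619874123/1047950080 ≈ 1.1985e+5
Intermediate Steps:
c = 19/4 (c = (1/4)*19 = 19/4 ≈ 4.7500)
f(O, g) = -O/4
(-2274898 - 773024)/(1615348 + 2478207) + (f(c, 2) - 345)**2 = (-2274898 - 773024)/(1615348 + 2478207) + (-1/4*19/4 - 345)**2 = -3047922/4093555 + (-19/16 - 345)**2 = -3047922*1/4093555 + (-5539/16)**2 = -3047922/4093555 + 30680521/256 = 125591619874123/1047950080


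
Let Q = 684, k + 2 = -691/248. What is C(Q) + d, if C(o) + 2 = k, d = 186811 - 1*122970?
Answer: 15830885/248 ≈ 63834.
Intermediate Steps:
d = 63841 (d = 186811 - 122970 = 63841)
k = -1187/248 (k = -2 - 691/248 = -1187/248 ≈ -4.7863)
C(o) = -1683/248 (C(o) = -2 - 1187/248 = -1683/248)
C(Q) + d = -1683/248 + 63841 = 15830885/248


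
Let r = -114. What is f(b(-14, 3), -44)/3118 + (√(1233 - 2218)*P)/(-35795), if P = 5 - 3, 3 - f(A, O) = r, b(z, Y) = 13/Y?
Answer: 117/3118 - 2*I*√985/35795 ≈ 0.037524 - 0.0017536*I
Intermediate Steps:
f(A, O) = 117 (f(A, O) = 3 - 1*(-114) = 3 + 114 = 117)
P = 2
f(b(-14, 3), -44)/3118 + (√(1233 - 2218)*P)/(-35795) = 117/3118 + (√(1233 - 2218)*2)/(-35795) = 117*(1/3118) + (√(-985)*2)*(-1/35795) = 117/3118 + ((I*√985)*2)*(-1/35795) = 117/3118 + (2*I*√985)*(-1/35795) = 117/3118 - 2*I*√985/35795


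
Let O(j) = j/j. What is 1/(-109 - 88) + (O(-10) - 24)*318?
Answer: -1440859/197 ≈ -7314.0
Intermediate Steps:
O(j) = 1
1/(-109 - 88) + (O(-10) - 24)*318 = 1/(-109 - 88) + (1 - 24)*318 = 1/(-197) - 23*318 = -1/197 - 7314 = -1440859/197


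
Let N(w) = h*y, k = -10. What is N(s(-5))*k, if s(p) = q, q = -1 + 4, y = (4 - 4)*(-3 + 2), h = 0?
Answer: 0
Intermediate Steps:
y = 0 (y = 0*(-1) = 0)
q = 3
s(p) = 3
N(w) = 0 (N(w) = 0*0 = 0)
N(s(-5))*k = 0*(-10) = 0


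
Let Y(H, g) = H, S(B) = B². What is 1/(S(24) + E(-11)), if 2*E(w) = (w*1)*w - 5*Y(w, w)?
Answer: 1/664 ≈ 0.0015060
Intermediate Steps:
E(w) = w²/2 - 5*w/2 (E(w) = ((w*1)*w - 5*w)/2 = (w*w - 5*w)/2 = (w² - 5*w)/2 = w²/2 - 5*w/2)
1/(S(24) + E(-11)) = 1/(24² + (½)*(-11)*(-5 - 11)) = 1/(576 + (½)*(-11)*(-16)) = 1/(576 + 88) = 1/664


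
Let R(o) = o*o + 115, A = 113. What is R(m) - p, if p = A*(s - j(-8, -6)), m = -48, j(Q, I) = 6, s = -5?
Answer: 3662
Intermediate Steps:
p = -1243 (p = 113*(-5 - 1*6) = 113*(-5 - 6) = 113*(-11) = -1243)
R(o) = 115 + o² (R(o) = o² + 115 = 115 + o²)
R(m) - p = (115 + (-48)²) - 1*(-1243) = (115 + 2304) + 1243 = 2419 + 1243 = 3662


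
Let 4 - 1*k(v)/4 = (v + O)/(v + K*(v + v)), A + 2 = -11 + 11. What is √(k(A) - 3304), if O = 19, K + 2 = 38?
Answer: I*√17519270/73 ≈ 57.337*I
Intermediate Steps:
K = 36 (K = -2 + 38 = 36)
A = -2 (A = -2 + (-11 + 11) = -2 + 0 = -2)
k(v) = 16 - 4*(19 + v)/(73*v) (k(v) = 16 - 4*(v + 19)/(v + 36*(v + v)) = 16 - 4*(19 + v)/(v + 36*(2*v)) = 16 - 4*(19 + v)/(v + 72*v) = 16 - 4*(19 + v)/(73*v))
√(k(A) - 3304) = √((4/73)*(-19 + 291*(-2))/(-2) - 3304) = √((4/73)*(-½)*(-19 - 582) - 3304) = √((4/73)*(-½)*(-601) - 3304) = √(1202/73 - 3304) = √(-239990/73) = I*√17519270/73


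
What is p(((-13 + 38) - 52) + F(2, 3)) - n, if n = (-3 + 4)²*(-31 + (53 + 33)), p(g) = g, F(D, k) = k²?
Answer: -73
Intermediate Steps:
n = 55 (n = 1²*(-31 + 86) = 1*55 = 55)
p(((-13 + 38) - 52) + F(2, 3)) - n = (((-13 + 38) - 52) + 3²) - 1*55 = ((25 - 52) + 9) - 55 = (-27 + 9) - 55 = -18 - 55 = -73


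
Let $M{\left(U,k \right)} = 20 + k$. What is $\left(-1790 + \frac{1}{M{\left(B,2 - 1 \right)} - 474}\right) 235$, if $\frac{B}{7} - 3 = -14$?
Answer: $- \frac{190554685}{453} \approx -4.2065 \cdot 10^{5}$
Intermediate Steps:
$B = -77$ ($B = 21 + 7 \left(-14\right) = 21 - 98 = -77$)
$\left(-1790 + \frac{1}{M{\left(B,2 - 1 \right)} - 474}\right) 235 = \left(-1790 + \frac{1}{\left(20 + \left(2 - 1\right)\right) - 474}\right) 235 = \left(-1790 + \frac{1}{\left(20 + 1\right) - 474}\right) 235 = \left(-1790 + \frac{1}{21 - 474}\right) 235 = \left(-1790 + \frac{1}{-453}\right) 235 = \left(-1790 - \frac{1}{453}\right) 235 = \left(- \frac{810871}{453}\right) 235 = - \frac{190554685}{453}$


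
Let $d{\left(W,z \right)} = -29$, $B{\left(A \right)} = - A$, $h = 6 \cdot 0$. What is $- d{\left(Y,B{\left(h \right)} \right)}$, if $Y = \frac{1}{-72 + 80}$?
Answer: $29$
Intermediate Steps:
$h = 0$
$Y = \frac{1}{8} \approx 0.125$
$- d{\left(Y,B{\left(h \right)} \right)} = \left(-1\right) \left(-29\right) = 29$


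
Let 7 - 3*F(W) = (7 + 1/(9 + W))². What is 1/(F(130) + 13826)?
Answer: 19321/266861003 ≈ 7.2401e-5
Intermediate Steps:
F(W) = 7/3 - (7 + 1/(9 + W))²/3
1/(F(130) + 13826) = 1/((7/3 - (64 + 7*130)²/(3*(9 + 130)²)) + 13826) = 1/((7/3 - ⅓*(64 + 910)²/139²) + 13826) = 1/((7/3 - ⅓*1/19321*974²) + 13826) = 1/((7/3 - ⅓*1/19321*948676) + 13826) = 1/((7/3 - 948676/57963) + 13826) = 1/(-271143/19321 + 13826) = 1/(266861003/19321) = 19321/266861003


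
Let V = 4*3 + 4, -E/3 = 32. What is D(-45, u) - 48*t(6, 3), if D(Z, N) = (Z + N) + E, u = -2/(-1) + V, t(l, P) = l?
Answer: -411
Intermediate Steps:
E = -96 (E = -3*32 = -96)
V = 16 (V = 12 + 4 = 16)
u = 18 (u = -2/(-1) + 16 = -2*(-1) + 16 = 2 + 16 = 18)
D(Z, N) = -96 + N + Z (D(Z, N) = (Z + N) - 96 = (N + Z) - 96 = -96 + N + Z)
D(-45, u) - 48*t(6, 3) = (-96 + 18 - 45) - 48*6 = -123 - 1*288 = -123 - 288 = -411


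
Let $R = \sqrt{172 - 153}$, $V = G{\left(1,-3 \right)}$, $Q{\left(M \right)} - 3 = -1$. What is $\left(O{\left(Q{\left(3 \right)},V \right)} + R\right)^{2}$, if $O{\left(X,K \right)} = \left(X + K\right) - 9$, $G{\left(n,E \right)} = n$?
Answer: $\left(-6 + \sqrt{19}\right)^{2} \approx 2.6932$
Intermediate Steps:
$Q{\left(M \right)} = 2$ ($Q{\left(M \right)} = 3 - 1 = 2$)
$V = 1$
$R = \sqrt{19} \approx 4.3589$
$O{\left(X,K \right)} = -9 + K + X$ ($O{\left(X,K \right)} = \left(K + X\right) - 9 = -9 + K + X$)
$\left(O{\left(Q{\left(3 \right)},V \right)} + R\right)^{2} = \left(\left(-9 + 1 + 2\right) + \sqrt{19}\right)^{2} = \left(-6 + \sqrt{19}\right)^{2}$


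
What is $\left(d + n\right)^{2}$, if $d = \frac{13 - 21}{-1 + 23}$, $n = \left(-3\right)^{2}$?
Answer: $\frac{9025}{121} \approx 74.587$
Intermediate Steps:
$n = 9$
$d = - \frac{4}{11}$ ($d = - \frac{8}{22} = \left(-8\right) \frac{1}{22} = - \frac{4}{11} \approx -0.36364$)
$\left(d + n\right)^{2} = \left(- \frac{4}{11} + 9\right)^{2} = \left(\frac{95}{11}\right)^{2} = \frac{9025}{121}$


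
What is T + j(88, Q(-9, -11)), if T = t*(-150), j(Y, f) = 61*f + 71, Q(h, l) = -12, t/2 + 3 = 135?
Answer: -40261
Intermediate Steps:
t = 264 (t = -6 + 2*135 = -6 + 270 = 264)
j(Y, f) = 71 + 61*f
T = -39600 (T = 264*(-150) = -39600)
T + j(88, Q(-9, -11)) = -39600 + (71 + 61*(-12)) = -39600 + (71 - 732) = -39600 - 661 = -40261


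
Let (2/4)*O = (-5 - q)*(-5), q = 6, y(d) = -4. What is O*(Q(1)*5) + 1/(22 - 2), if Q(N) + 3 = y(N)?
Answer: -76999/20 ≈ -3849.9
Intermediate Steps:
Q(N) = -7 (Q(N) = -3 - 4 = -7)
O = 110 (O = 2*((-5 - 1*6)*(-5)) = 2*((-5 - 6)*(-5)) = 2*(-11*(-5)) = 2*55 = 110)
O*(Q(1)*5) + 1/(22 - 2) = 110*(-7*5) + 1/(22 - 2) = 110*(-35) + 1/20 = -3850 + 1/20 = -76999/20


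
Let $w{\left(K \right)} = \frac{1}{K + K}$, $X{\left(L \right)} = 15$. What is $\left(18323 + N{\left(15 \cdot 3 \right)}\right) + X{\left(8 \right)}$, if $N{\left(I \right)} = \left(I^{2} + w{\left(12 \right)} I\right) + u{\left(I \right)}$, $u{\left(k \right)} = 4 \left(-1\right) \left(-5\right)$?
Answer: $\frac{163079}{8} \approx 20385.0$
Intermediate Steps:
$u{\left(k \right)} = 20$ ($u{\left(k \right)} = \left(-4\right) \left(-5\right) = 20$)
$w{\left(K \right)} = \frac{1}{2 K}$
$N{\left(I \right)} = 20 + I^{2} + \frac{I}{24}$ ($N{\left(I \right)} = \left(I^{2} + \frac{1}{2 \cdot 12} I\right) + 20 = \left(I^{2} + \frac{1}{2} \cdot \frac{1}{12} I\right) + 20 = \left(I^{2} + \frac{I}{24}\right) + 20 = 20 + I^{2} + \frac{I}{24}$)
$\left(18323 + N{\left(15 \cdot 3 \right)}\right) + X{\left(8 \right)} = \left(18323 + \left(20 + \left(15 \cdot 3\right)^{2} + \frac{15 \cdot 3}{24}\right)\right) + 15 = \left(18323 + \left(20 + 45^{2} + \frac{1}{24} \cdot 45\right)\right) + 15 = \left(18323 + \left(20 + 2025 + \frac{15}{8}\right)\right) + 15 = \left(18323 + \frac{16375}{8}\right) + 15 = \frac{162959}{8} + 15 = \frac{163079}{8}$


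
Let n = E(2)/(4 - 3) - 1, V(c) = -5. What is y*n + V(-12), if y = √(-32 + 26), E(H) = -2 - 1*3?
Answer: -5 - 6*I*√6 ≈ -5.0 - 14.697*I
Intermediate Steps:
E(H) = -5 (E(H) = -2 - 3 = -5)
y = I*√6 (y = √(-6) = I*√6 ≈ 2.4495*I)
n = -6 (n = -5/(4 - 3) - 1 = -5/1 - 1 = -5*1 - 1 = -5 - 1 = -6)
y*n + V(-12) = (I*√6)*(-6) - 5 = -6*I*√6 - 5 = -5 - 6*I*√6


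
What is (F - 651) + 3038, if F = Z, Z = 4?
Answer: 2391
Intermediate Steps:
F = 4
(F - 651) + 3038 = (4 - 651) + 3038 = -647 + 3038 = 2391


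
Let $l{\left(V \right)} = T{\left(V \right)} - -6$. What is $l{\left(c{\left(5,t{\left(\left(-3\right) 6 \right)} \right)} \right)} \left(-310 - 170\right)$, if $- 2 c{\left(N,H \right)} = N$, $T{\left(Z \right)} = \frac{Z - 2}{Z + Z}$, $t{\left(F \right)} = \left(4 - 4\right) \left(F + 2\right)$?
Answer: $-3312$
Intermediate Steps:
$t{\left(F \right)} = 0$ ($t{\left(F \right)} = 0 \left(2 + F\right) = 0$)
$T{\left(Z \right)} = \frac{-2 + Z}{2 Z}$
$c{\left(N,H \right)} = - \frac{N}{2}$
$l{\left(V \right)} = 6 + \frac{-2 + V}{2 V}$ ($l{\left(V \right)} = \frac{-2 + V}{2 V} - -6 = \frac{-2 + V}{2 V} + 6 = 6 + \frac{-2 + V}{2 V}$)
$l{\left(c{\left(5,t{\left(\left(-3\right) 6 \right)} \right)} \right)} \left(-310 - 170\right) = \left(\frac{13}{2} - \frac{1}{\left(- \frac{1}{2}\right) 5}\right) \left(-310 - 170\right) = \left(\frac{13}{2} - \frac{1}{- \frac{5}{2}}\right) \left(-480\right) = \left(\frac{13}{2} - - \frac{2}{5}\right) \left(-480\right) = \left(\frac{13}{2} + \frac{2}{5}\right) \left(-480\right) = \frac{69}{10} \left(-480\right) = -3312$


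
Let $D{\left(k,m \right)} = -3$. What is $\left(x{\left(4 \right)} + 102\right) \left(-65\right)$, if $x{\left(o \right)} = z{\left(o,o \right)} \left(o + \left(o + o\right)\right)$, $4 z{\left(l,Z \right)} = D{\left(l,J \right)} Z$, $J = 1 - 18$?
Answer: $-4290$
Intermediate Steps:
$J = -17$ ($J = 1 - 18 = -17$)
$z{\left(l,Z \right)} = - \frac{3 Z}{4}$ ($z{\left(l,Z \right)} = \frac{\left(-3\right) Z}{4} = - \frac{3 Z}{4}$)
$x{\left(o \right)} = - \frac{9 o^{2}}{4}$ ($x{\left(o \right)} = - \frac{3 o}{4} \left(o + \left(o + o\right)\right) = - \frac{3 o}{4} \left(o + 2 o\right) = - \frac{3 o}{4} \cdot 3 o = - \frac{9 o^{2}}{4}$)
$\left(x{\left(4 \right)} + 102\right) \left(-65\right) = \left(- \frac{9 \cdot 4^{2}}{4} + 102\right) \left(-65\right) = \left(\left(- \frac{9}{4}\right) 16 + 102\right) \left(-65\right) = \left(-36 + 102\right) \left(-65\right) = 66 \left(-65\right) = -4290$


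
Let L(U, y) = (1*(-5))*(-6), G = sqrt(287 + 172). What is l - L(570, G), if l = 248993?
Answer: 248963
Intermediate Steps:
G = 3*sqrt(51) (G = sqrt(459) = 3*sqrt(51) ≈ 21.424)
L(U, y) = 30 (L(U, y) = -5*(-6) = 30)
l - L(570, G) = 248993 - 1*30 = 248993 - 30 = 248963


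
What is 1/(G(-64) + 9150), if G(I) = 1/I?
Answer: 64/585599 ≈ 0.00010929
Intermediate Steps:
1/(G(-64) + 9150) = 1/(1/(-64) + 9150) = 1/(-1/64 + 9150) = 1/(585599/64) = 64/585599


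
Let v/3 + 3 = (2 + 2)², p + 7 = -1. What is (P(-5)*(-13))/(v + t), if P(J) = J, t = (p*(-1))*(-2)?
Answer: 65/23 ≈ 2.8261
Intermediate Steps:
p = -8 (p = -7 - 1 = -8)
t = -16 (t = -8*(-1)*(-2) = 8*(-2) = -16)
v = 39 (v = -9 + 3*(2 + 2)² = -9 + 3*4² = -9 + 3*16 = -9 + 48 = 39)
(P(-5)*(-13))/(v + t) = (-5*(-13))/(39 - 16) = 65/23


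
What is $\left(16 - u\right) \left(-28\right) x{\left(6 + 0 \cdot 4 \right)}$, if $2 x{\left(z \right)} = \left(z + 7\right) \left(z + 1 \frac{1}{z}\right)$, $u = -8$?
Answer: $-26936$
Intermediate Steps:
$x{\left(z \right)} = \frac{\left(7 + z\right) \left(z + \frac{1}{z}\right)}{2}$ ($x{\left(z \right)} = \frac{\left(z + 7\right) \left(z + 1 \frac{1}{z}\right)}{2} = \frac{\left(7 + z\right) \left(z + \frac{1}{z}\right)}{2}$)
$\left(16 - u\right) \left(-28\right) x{\left(6 + 0 \cdot 4 \right)} = \left(16 - -8\right) \left(-28\right) \frac{7 + \left(6 + 0 \cdot 4\right) \left(1 + \left(6 + 0 \cdot 4\right)^{2} + 7 \left(6 + 0 \cdot 4\right)\right)}{2 \left(6 + 0 \cdot 4\right)} = \left(16 + 8\right) \left(-28\right) \frac{7 + \left(6 + 0\right) \left(1 + \left(6 + 0\right)^{2} + 7 \left(6 + 0\right)\right)}{2 \left(6 + 0\right)} = 24 \left(-28\right) \frac{7 + 6 \left(1 + 6^{2} + 7 \cdot 6\right)}{2 \cdot 6} = - 672 \cdot \frac{1}{2} \cdot \frac{1}{6} \left(7 + 6 \left(1 + 36 + 42\right)\right) = - 672 \cdot \frac{1}{2} \cdot \frac{1}{6} \left(7 + 6 \cdot 79\right) = - 672 \cdot \frac{1}{2} \cdot \frac{1}{6} \left(7 + 474\right) = - 672 \cdot \frac{1}{2} \cdot \frac{1}{6} \cdot 481 = \left(-672\right) \frac{481}{12} = -26936$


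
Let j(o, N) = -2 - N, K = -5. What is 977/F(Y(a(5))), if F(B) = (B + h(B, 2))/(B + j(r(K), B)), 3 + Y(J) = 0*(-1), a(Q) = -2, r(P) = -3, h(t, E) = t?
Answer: 977/3 ≈ 325.67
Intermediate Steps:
Y(J) = -3 (Y(J) = -3 + 0*(-1) = -3 + 0 = -3)
F(B) = -B (F(B) = (B + B)/(B + (-2 - B)) = (2*B)/(-2) = (2*B)*(-½) = -B)
977/F(Y(a(5))) = 977/((-1*(-3))) = 977/3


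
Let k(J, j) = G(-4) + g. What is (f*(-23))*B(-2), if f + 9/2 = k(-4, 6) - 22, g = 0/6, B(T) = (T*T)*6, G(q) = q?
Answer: 16836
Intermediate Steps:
B(T) = 6*T**2 (B(T) = T**2*6 = 6*T**2)
g = 0 (g = 0*(1/6) = 0)
k(J, j) = -4 (k(J, j) = -4 + 0 = -4)
f = -61/2 (f = -9/2 + (-4 - 22) = -9/2 - 26 = -61/2 ≈ -30.500)
(f*(-23))*B(-2) = (-61/2*(-23))*(6*(-2)**2) = 1403*(6*4)/2 = (1403/2)*24 = 16836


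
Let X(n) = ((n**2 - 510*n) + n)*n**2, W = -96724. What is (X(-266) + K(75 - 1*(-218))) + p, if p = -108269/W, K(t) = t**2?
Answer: 1410858363132545/96724 ≈ 1.4586e+10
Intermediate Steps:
X(n) = n**2*(n**2 - 509*n) (X(n) = (n**2 - 509*n)*n**2 = n**2*(n**2 - 509*n))
p = 108269/96724 (p = -108269/(-96724) = -108269*(-1/96724) = 108269/96724 ≈ 1.1194)
(X(-266) + K(75 - 1*(-218))) + p = ((-266)**3*(-509 - 266) + (75 - 1*(-218))**2) + 108269/96724 = (-18821096*(-775) + (75 + 218)**2) + 108269/96724 = (14586349400 + 293**2) + 108269/96724 = (14586349400 + 85849) + 108269/96724 = 14586435249 + 108269/96724 = 1410858363132545/96724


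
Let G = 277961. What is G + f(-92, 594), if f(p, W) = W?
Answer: 278555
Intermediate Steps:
G + f(-92, 594) = 277961 + 594 = 278555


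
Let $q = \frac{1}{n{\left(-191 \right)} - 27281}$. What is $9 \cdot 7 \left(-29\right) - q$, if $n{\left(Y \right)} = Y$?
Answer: $- \frac{50191343}{27472} \approx -1827.0$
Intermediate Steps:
$q = - \frac{1}{27472}$ ($q = \frac{1}{-191 - 27281} = \frac{1}{-27472} = - \frac{1}{27472} \approx -3.6401 \cdot 10^{-5}$)
$9 \cdot 7 \left(-29\right) - q = 9 \cdot 7 \left(-29\right) - - \frac{1}{27472} = 63 \left(-29\right) + \frac{1}{27472} = -1827 + \frac{1}{27472} = - \frac{50191343}{27472}$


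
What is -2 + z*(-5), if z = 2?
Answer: -12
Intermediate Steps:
-2 + z*(-5) = -2 + 2*(-5) = -2 - 10 = -12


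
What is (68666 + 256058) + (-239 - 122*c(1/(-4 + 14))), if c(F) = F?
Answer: 1622364/5 ≈ 3.2447e+5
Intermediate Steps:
(68666 + 256058) + (-239 - 122*c(1/(-4 + 14))) = (68666 + 256058) + (-239 - 122/(-4 + 14)) = 324724 + (-239 - 122/10) = 324724 + (-239 - 122*⅒) = 324724 + (-239 - 61/5) = 324724 - 1256/5 = 1622364/5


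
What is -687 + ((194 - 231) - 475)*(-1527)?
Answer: 781137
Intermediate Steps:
-687 + ((194 - 231) - 475)*(-1527) = -687 + (-37 - 475)*(-1527) = -687 - 512*(-1527) = -687 + 781824 = 781137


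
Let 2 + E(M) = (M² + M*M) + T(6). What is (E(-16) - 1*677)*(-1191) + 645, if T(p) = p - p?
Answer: 199542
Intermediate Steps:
T(p) = 0
E(M) = -2 + 2*M² (E(M) = -2 + ((M² + M*M) + 0) = -2 + ((M² + M²) + 0) = -2 + (2*M² + 0) = -2 + 2*M²)
(E(-16) - 1*677)*(-1191) + 645 = ((-2 + 2*(-16)²) - 1*677)*(-1191) + 645 = ((-2 + 2*256) - 677)*(-1191) + 645 = ((-2 + 512) - 677)*(-1191) + 645 = (510 - 677)*(-1191) + 645 = -167*(-1191) + 645 = 198897 + 645 = 199542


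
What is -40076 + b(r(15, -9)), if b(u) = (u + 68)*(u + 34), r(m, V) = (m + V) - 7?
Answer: -37865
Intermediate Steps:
r(m, V) = -7 + V + m (r(m, V) = (V + m) - 7 = -7 + V + m)
b(u) = (34 + u)*(68 + u) (b(u) = (68 + u)*(34 + u) = (34 + u)*(68 + u))
-40076 + b(r(15, -9)) = -40076 + (2312 + (-7 - 9 + 15)² + 102*(-7 - 9 + 15)) = -40076 + (2312 + (-1)² + 102*(-1)) = -40076 + (2312 + 1 - 102) = -40076 + 2211 = -37865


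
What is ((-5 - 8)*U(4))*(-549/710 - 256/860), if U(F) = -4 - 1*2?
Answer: -255021/3053 ≈ -83.531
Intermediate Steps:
U(F) = -6 (U(F) = -4 - 2 = -6)
((-5 - 8)*U(4))*(-549/710 - 256/860) = ((-5 - 8)*(-6))*(-549/710 - 256/860) = (-13*(-6))*(-549*1/710 - 256*1/860) = 78*(-549/710 - 64/215) = 78*(-6539/6106) = -255021/3053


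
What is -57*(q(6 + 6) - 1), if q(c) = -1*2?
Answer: 171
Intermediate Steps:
q(c) = -2
-57*(q(6 + 6) - 1) = -57*(-2 - 1) = -57*(-3) = 171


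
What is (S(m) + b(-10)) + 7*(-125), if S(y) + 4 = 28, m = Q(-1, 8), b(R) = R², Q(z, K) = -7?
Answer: -751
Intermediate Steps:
m = -7
S(y) = 24 (S(y) = -4 + 28 = 24)
(S(m) + b(-10)) + 7*(-125) = (24 + (-10)²) + 7*(-125) = (24 + 100) - 875 = 124 - 875 = -751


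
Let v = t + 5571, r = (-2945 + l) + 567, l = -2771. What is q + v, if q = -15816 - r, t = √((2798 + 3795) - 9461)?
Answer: -5096 + 2*I*√717 ≈ -5096.0 + 53.554*I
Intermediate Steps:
r = -5149 (r = (-2945 - 2771) + 567 = -5716 + 567 = -5149)
t = 2*I*√717 (t = √(6593 - 9461) = √(-2868) = 2*I*√717 ≈ 53.554*I)
q = -10667 (q = -15816 - 1*(-5149) = -15816 + 5149 = -10667)
v = 5571 + 2*I*√717 (v = 2*I*√717 + 5571 = 5571 + 2*I*√717 ≈ 5571.0 + 53.554*I)
q + v = -10667 + (5571 + 2*I*√717) = -5096 + 2*I*√717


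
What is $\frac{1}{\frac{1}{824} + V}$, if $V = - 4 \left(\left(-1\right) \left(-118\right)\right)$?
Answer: $- \frac{824}{388927} \approx -0.0021187$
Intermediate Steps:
$V = -472$ ($V = \left(-4\right) 118 = -472$)
$\frac{1}{\frac{1}{824} + V} = \frac{1}{\frac{1}{824} - 472} = \frac{1}{- \frac{388927}{824}} = - \frac{824}{388927}$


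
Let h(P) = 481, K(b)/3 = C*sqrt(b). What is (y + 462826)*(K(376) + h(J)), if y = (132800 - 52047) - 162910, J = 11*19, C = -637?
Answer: 183101789 - 1454916918*sqrt(94) ≈ -1.3923e+10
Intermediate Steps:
K(b) = -1911*sqrt(b) (K(b) = 3*(-637*sqrt(b)) = -1911*sqrt(b))
J = 209
y = -82157 (y = 80753 - 162910 = -82157)
(y + 462826)*(K(376) + h(J)) = (-82157 + 462826)*(-3822*sqrt(94) + 481) = 380669*(-3822*sqrt(94) + 481) = 380669*(481 - 3822*sqrt(94)) = 183101789 - 1454916918*sqrt(94)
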